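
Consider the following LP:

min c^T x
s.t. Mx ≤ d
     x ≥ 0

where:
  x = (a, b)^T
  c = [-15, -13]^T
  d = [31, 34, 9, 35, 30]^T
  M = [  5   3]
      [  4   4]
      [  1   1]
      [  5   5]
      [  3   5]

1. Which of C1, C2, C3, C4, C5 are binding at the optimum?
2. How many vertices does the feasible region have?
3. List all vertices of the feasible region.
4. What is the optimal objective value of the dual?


1. C1, C4
2. 5
3. (0, 0), (6.2, 0), (5, 2), (2.5, 4.5), (0, 6)
4. -101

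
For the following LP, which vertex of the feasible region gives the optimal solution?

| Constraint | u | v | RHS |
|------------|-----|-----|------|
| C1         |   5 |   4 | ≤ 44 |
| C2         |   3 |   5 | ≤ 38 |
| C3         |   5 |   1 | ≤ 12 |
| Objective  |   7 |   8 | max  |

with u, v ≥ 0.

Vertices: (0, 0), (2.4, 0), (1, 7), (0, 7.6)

Evaluate the objective at each vertex of the feasible region:
  z(0, 0) = 0
  z(2.4, 0) = 16.8
  z(1, 7) = 63  ←
  z(0, 7.6) = 60.8
The maximum is at u = 1, v = 7.

(1, 7)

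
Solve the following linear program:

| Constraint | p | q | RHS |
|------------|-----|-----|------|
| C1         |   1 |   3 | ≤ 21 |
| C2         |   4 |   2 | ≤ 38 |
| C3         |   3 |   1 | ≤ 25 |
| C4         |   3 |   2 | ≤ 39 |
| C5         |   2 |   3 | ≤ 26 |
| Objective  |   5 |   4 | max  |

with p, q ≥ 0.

Evaluate the objective at each vertex of the feasible region:
  z(0, 0) = 0
  z(8.333, 0) = 41.67
  z(7, 4) = 51  ←
  z(5, 5.333) = 46.33
  z(0, 7) = 28
The maximum is at p = 7, q = 4.

p = 7, q = 4, z = 51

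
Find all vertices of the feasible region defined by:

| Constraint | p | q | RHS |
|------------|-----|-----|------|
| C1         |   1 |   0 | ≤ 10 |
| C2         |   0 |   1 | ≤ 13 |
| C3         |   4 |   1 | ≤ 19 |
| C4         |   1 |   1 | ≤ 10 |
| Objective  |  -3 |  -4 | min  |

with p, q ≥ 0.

(0, 0), (4.75, 0), (3, 7), (0, 10)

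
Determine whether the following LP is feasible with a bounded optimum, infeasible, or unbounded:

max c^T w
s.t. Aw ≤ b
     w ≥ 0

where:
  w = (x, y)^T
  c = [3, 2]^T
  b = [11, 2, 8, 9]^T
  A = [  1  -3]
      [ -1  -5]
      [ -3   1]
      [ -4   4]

Unbounded (objective can increase without bound)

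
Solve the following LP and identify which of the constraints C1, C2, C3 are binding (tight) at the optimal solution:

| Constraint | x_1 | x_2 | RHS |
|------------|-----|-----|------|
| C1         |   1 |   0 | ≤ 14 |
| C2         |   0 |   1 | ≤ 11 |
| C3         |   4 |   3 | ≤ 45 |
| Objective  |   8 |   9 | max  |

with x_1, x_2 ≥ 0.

At x_1 = 3, x_2 = 11, compute slack b - a·x for each constraint:
  C1: 14 − 3 = 11  (slack)
  C2: 11 − 11 = 0  (binding)
  C3: 45 − 45 = 0  (binding)

Optimal: x_1 = 3, x_2 = 11
Binding: C2, C3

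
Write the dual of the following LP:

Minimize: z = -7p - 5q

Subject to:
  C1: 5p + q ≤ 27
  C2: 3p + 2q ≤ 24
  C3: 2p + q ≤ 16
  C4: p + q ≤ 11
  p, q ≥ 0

Primal min cᵀx s.t. Ax ≤ b, x ≥ 0  →  Dual max −bᵀy s.t. Aᵀy ≥ −c, y ≥ 0.

Maximize: z = -27y1 - 24y2 - 16y3 - 11y4

Subject to:
  5y1 + 3y2 + 2y3 + y4 ≥ 7
  y1 + 2y2 + y3 + y4 ≥ 5
  y1, y2, y3, y4 ≥ 0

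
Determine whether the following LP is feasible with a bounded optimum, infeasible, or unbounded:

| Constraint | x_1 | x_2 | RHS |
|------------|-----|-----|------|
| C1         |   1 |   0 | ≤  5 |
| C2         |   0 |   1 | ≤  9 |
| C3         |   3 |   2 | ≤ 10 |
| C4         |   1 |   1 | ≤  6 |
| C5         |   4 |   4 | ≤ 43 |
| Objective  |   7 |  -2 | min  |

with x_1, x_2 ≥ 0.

Feasible with a bounded optimal solution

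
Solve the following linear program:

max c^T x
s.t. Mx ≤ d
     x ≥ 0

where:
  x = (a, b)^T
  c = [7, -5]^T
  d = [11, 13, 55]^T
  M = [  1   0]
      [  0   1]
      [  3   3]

Evaluate the objective at each vertex of the feasible region:
  z(0, 0) = 0
  z(11, 0) = 77  ←
  z(11, 7.333) = 40.33
  z(5.333, 13) = -27.67
  z(0, 13) = -65
The maximum is at a = 11, b = 0.

a = 11, b = 0, z = 77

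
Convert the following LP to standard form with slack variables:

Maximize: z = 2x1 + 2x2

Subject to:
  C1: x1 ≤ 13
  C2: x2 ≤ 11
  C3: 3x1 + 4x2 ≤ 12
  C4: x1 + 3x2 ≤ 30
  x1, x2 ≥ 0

max z = 2x1 + 2x2

s.t.
  x1 + s1 = 13
  x2 + s2 = 11
  3x1 + 4x2 + s3 = 12
  x1 + 3x2 + s4 = 30
  x1, x2, s1, s2, s3, s4 ≥ 0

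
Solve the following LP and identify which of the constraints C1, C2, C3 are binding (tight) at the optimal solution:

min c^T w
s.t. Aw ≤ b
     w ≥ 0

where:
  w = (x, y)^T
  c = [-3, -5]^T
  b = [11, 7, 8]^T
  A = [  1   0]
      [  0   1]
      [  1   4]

At x = 8, y = 0, compute slack b - a·x for each constraint:
  C1: 11 − 8 = 3  (slack)
  C2: 7 − 0 = 7  (slack)
  C3: 8 − 8 = 0  (binding)

Optimal: x = 8, y = 0
Binding: C3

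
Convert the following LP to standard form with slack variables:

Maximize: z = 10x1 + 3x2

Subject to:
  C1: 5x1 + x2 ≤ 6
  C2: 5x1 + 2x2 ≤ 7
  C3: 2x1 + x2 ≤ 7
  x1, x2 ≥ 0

max z = 10x1 + 3x2

s.t.
  5x1 + x2 + s1 = 6
  5x1 + 2x2 + s2 = 7
  2x1 + x2 + s3 = 7
  x1, x2, s1, s2, s3 ≥ 0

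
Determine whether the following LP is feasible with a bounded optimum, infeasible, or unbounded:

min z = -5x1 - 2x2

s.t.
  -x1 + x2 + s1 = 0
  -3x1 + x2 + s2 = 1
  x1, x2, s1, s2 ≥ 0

Unbounded (objective can decrease without bound)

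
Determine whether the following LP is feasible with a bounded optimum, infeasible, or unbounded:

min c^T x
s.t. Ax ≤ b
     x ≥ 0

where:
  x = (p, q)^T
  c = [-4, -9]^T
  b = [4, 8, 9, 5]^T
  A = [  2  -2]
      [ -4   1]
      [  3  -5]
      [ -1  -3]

Unbounded (objective can decrease without bound)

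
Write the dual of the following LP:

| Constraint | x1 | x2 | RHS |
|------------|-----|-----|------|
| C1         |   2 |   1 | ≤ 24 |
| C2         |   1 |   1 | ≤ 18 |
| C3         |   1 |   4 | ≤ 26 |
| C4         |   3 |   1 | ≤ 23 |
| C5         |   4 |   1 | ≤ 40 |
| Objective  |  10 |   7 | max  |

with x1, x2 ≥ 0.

Primal max cᵀx s.t. Ax ≤ b, x ≥ 0  →  Dual min bᵀy s.t. Aᵀy ≥ c, y ≥ 0.

Minimize: z = 24y1 + 18y2 + 26y3 + 23y4 + 40y5

Subject to:
  2y1 + y2 + y3 + 3y4 + 4y5 ≥ 10
  y1 + y2 + 4y3 + y4 + y5 ≥ 7
  y1, y2, y3, y4, y5 ≥ 0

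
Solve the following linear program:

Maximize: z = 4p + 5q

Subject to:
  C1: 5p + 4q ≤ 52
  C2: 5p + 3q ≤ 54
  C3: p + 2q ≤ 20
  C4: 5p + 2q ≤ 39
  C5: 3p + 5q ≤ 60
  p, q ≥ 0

Evaluate the objective at each vertex of the feasible region:
  z(0, 0) = 0
  z(7.8, 0) = 31.2
  z(5.2, 6.5) = 53.3
  z(4, 8) = 56  ←
  z(0, 10) = 50
The maximum is at p = 4, q = 8.

p = 4, q = 8, z = 56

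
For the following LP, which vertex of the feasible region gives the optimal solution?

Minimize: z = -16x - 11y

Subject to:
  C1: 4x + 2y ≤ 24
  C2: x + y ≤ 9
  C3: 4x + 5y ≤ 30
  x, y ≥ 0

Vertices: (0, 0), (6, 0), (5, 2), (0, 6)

Evaluate the objective at each vertex of the feasible region:
  z(0, 0) = 0
  z(6, 0) = -96
  z(5, 2) = -102  ←
  z(0, 6) = -66
The minimum is at x = 5, y = 2.

(5, 2)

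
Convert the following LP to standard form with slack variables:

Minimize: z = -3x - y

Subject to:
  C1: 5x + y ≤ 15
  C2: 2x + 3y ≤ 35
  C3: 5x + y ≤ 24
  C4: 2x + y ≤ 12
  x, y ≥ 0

min z = -3x - y

s.t.
  5x + y + s1 = 15
  2x + 3y + s2 = 35
  5x + y + s3 = 24
  2x + y + s4 = 12
  x, y, s1, s2, s3, s4 ≥ 0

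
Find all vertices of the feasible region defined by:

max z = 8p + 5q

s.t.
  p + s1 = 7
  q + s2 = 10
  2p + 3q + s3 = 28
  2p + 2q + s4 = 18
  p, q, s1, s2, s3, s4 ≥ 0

(0, 0), (7, 0), (7, 2), (0, 9)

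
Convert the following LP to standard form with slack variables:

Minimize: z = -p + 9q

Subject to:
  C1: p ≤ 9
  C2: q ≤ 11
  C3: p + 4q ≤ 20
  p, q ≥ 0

min z = -p + 9q

s.t.
  p + s1 = 9
  q + s2 = 11
  p + 4q + s3 = 20
  p, q, s1, s2, s3 ≥ 0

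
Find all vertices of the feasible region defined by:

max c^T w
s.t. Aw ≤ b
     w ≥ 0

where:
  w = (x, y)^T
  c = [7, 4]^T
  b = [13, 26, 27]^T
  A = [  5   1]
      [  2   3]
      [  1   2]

(0, 0), (2.6, 0), (1, 8), (0, 8.667)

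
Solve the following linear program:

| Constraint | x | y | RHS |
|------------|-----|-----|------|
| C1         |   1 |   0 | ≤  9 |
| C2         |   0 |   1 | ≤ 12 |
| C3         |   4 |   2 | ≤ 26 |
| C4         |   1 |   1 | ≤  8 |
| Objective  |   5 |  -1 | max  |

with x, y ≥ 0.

Evaluate the objective at each vertex of the feasible region:
  z(0, 0) = 0
  z(6.5, 0) = 32.5  ←
  z(5, 3) = 22
  z(0, 8) = -8
The maximum is at x = 6.5, y = 0.

x = 6.5, y = 0, z = 32.5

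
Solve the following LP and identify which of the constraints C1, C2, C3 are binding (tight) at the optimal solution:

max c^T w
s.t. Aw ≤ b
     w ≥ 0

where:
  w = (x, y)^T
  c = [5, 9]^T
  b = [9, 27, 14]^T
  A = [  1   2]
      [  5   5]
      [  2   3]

At x = 1, y = 4, compute slack b - a·x for each constraint:
  C1: 9 − 9 = 0  (binding)
  C2: 27 − 25 = 2  (slack)
  C3: 14 − 14 = 0  (binding)

Optimal: x = 1, y = 4
Binding: C1, C3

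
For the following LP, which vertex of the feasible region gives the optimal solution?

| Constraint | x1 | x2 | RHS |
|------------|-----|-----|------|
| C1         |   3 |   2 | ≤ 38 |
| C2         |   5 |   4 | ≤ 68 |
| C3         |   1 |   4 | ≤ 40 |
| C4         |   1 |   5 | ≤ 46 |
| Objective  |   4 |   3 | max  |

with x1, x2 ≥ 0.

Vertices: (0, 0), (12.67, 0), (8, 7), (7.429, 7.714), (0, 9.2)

Evaluate the objective at each vertex of the feasible region:
  z(0, 0) = 0
  z(12.67, 0) = 50.67
  z(8, 7) = 53  ←
  z(7.429, 7.714) = 52.86
  z(0, 9.2) = 27.6
The maximum is at x1 = 8, x2 = 7.

(8, 7)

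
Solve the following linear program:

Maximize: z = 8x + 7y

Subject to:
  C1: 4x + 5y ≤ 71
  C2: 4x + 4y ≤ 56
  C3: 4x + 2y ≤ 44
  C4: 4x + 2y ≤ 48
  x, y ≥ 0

Evaluate the objective at each vertex of the feasible region:
  z(0, 0) = 0
  z(11, 0) = 88
  z(8, 6) = 106  ←
  z(0, 14) = 98
The maximum is at x = 8, y = 6.

x = 8, y = 6, z = 106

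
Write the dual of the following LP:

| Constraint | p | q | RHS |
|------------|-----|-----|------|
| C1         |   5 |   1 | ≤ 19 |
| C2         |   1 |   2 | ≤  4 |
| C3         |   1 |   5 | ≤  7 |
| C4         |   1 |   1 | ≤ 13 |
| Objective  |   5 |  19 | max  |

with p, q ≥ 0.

Primal max cᵀx s.t. Ax ≤ b, x ≥ 0  →  Dual min bᵀy s.t. Aᵀy ≥ c, y ≥ 0.

Minimize: z = 19y1 + 4y2 + 7y3 + 13y4

Subject to:
  5y1 + y2 + y3 + y4 ≥ 5
  y1 + 2y2 + 5y3 + y4 ≥ 19
  y1, y2, y3, y4 ≥ 0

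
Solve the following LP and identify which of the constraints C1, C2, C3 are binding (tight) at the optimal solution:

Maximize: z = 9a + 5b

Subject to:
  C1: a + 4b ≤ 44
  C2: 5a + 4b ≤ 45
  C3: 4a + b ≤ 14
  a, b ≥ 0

At a = 1, b = 10, compute slack b - a·x for each constraint:
  C1: 44 − 41 = 3  (slack)
  C2: 45 − 45 = 0  (binding)
  C3: 14 − 14 = 0  (binding)

Optimal: a = 1, b = 10
Binding: C2, C3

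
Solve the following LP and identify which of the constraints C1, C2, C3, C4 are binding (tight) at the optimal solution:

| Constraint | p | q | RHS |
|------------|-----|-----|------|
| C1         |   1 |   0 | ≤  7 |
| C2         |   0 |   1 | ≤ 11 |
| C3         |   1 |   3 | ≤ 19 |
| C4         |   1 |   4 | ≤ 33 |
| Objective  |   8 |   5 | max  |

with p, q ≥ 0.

At p = 7, q = 4, compute slack b - a·x for each constraint:
  C1: 7 − 7 = 0  (binding)
  C2: 11 − 4 = 7  (slack)
  C3: 19 − 19 = 0  (binding)
  C4: 33 − 23 = 10  (slack)

Optimal: p = 7, q = 4
Binding: C1, C3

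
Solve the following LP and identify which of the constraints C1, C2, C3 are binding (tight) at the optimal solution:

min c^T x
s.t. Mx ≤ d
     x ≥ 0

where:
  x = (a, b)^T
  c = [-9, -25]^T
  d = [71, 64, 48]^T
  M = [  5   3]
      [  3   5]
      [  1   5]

At a = 8, b = 8, compute slack b - a·x for each constraint:
  C1: 71 − 64 = 7  (slack)
  C2: 64 − 64 = 0  (binding)
  C3: 48 − 48 = 0  (binding)

Optimal: a = 8, b = 8
Binding: C2, C3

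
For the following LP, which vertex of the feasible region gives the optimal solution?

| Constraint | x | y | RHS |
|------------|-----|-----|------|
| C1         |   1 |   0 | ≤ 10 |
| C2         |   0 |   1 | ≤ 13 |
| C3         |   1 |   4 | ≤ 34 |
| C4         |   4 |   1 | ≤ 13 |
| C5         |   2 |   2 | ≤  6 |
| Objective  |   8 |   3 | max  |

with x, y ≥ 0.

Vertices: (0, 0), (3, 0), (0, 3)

Evaluate the objective at each vertex of the feasible region:
  z(0, 0) = 0
  z(3, 0) = 24  ←
  z(0, 3) = 9
The maximum is at x = 3, y = 0.

(3, 0)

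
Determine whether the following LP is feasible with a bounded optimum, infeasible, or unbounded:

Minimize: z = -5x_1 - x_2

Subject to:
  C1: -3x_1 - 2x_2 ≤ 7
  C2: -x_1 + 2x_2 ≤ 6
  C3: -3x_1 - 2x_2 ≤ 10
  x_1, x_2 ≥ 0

Unbounded (objective can decrease without bound)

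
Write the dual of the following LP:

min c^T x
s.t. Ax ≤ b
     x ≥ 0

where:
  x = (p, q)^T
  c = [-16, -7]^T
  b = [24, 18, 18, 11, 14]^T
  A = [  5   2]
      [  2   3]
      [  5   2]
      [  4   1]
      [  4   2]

Primal min cᵀx s.t. Ax ≤ b, x ≥ 0  →  Dual max −bᵀy s.t. Aᵀy ≥ −c, y ≥ 0.

Maximize: z = -24y1 - 18y2 - 18y3 - 11y4 - 14y5

Subject to:
  5y1 + 2y2 + 5y3 + 4y4 + 4y5 ≥ 16
  2y1 + 3y2 + 2y3 + y4 + 2y5 ≥ 7
  y1, y2, y3, y4, y5 ≥ 0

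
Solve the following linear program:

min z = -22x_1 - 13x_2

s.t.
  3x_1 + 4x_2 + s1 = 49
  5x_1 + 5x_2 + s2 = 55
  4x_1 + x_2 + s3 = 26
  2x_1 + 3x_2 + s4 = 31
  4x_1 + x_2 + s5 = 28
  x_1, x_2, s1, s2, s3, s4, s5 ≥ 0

Evaluate the objective at each vertex of the feasible region:
  z(0, 0) = 0
  z(6.5, 0) = -143
  z(5, 6) = -188  ←
  z(2, 9) = -161
  z(0, 10.33) = -134.3
The minimum is at x_1 = 5, x_2 = 6.

x_1 = 5, x_2 = 6, z = -188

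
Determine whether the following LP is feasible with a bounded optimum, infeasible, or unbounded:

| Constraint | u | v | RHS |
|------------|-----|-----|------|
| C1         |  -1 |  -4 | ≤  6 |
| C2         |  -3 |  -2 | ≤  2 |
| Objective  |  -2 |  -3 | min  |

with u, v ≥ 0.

Unbounded (objective can decrease without bound)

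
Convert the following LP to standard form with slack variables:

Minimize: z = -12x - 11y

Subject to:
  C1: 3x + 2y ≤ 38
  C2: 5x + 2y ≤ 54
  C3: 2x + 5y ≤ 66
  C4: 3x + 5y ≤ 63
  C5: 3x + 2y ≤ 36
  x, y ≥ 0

min z = -12x - 11y

s.t.
  3x + 2y + s1 = 38
  5x + 2y + s2 = 54
  2x + 5y + s3 = 66
  3x + 5y + s4 = 63
  3x + 2y + s5 = 36
  x, y, s1, s2, s3, s4, s5 ≥ 0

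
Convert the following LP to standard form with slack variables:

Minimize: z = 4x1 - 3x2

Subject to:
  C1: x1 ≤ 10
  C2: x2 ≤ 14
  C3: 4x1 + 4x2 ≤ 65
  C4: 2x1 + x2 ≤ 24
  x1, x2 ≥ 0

min z = 4x1 - 3x2

s.t.
  x1 + s1 = 10
  x2 + s2 = 14
  4x1 + 4x2 + s3 = 65
  2x1 + x2 + s4 = 24
  x1, x2, s1, s2, s3, s4 ≥ 0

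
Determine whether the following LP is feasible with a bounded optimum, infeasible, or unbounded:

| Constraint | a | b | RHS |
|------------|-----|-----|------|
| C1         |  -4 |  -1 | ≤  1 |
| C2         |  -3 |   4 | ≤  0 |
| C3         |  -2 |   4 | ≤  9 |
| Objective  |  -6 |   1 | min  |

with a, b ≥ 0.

Unbounded (objective can decrease without bound)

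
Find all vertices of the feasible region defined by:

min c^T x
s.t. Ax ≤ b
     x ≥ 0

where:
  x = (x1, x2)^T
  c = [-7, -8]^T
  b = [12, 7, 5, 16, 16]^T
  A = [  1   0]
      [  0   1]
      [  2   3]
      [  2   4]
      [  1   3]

(0, 0), (2.5, 0), (0, 1.667)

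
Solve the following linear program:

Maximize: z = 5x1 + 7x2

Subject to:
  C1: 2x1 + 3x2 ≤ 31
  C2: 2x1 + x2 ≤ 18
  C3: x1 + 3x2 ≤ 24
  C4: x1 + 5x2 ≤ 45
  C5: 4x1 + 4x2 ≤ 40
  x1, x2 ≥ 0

Evaluate the objective at each vertex of the feasible region:
  z(0, 0) = 0
  z(9, 0) = 45
  z(8, 2) = 54
  z(3, 7) = 64  ←
  z(0, 8) = 56
The maximum is at x1 = 3, x2 = 7.

x1 = 3, x2 = 7, z = 64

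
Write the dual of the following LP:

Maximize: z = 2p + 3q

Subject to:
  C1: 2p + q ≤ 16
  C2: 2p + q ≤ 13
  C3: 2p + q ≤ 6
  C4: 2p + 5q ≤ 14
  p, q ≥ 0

Primal max cᵀx s.t. Ax ≤ b, x ≥ 0  →  Dual min bᵀy s.t. Aᵀy ≥ c, y ≥ 0.

Minimize: z = 16y1 + 13y2 + 6y3 + 14y4

Subject to:
  2y1 + 2y2 + 2y3 + 2y4 ≥ 2
  y1 + y2 + y3 + 5y4 ≥ 3
  y1, y2, y3, y4 ≥ 0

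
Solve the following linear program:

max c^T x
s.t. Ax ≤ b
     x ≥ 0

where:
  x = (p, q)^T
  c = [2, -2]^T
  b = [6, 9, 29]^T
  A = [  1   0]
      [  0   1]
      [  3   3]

Evaluate the objective at each vertex of the feasible region:
  z(0, 0) = 0
  z(6, 0) = 12  ←
  z(6, 3.667) = 4.667
  z(0.6667, 9) = -16.67
  z(0, 9) = -18
The maximum is at p = 6, q = 0.

p = 6, q = 0, z = 12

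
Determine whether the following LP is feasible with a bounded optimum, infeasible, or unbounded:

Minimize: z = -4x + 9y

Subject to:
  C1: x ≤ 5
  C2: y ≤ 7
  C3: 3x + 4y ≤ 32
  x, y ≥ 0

Feasible with a bounded optimal solution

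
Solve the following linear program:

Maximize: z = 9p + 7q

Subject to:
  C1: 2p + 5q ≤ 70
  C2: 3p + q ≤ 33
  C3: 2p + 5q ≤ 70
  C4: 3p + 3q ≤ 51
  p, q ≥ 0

Evaluate the objective at each vertex of the feasible region:
  z(0, 0) = 0
  z(11, 0) = 99
  z(8, 9) = 135  ←
  z(5, 12) = 129
  z(0, 14) = 98
The maximum is at p = 8, q = 9.

p = 8, q = 9, z = 135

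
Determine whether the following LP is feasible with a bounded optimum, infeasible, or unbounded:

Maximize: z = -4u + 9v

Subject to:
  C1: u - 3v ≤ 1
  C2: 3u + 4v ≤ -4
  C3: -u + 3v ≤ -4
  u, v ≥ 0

Infeasible (no feasible solution exists)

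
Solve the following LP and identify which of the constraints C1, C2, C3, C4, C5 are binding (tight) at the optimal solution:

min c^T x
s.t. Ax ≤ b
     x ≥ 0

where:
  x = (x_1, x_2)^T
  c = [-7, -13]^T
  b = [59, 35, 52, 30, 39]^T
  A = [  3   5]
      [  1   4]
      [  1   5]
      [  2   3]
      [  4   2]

At x_1 = 3, x_2 = 8, compute slack b - a·x for each constraint:
  C1: 59 − 49 = 10  (slack)
  C2: 35 − 35 = 0  (binding)
  C3: 52 − 43 = 9  (slack)
  C4: 30 − 30 = 0  (binding)
  C5: 39 − 28 = 11  (slack)

Optimal: x_1 = 3, x_2 = 8
Binding: C2, C4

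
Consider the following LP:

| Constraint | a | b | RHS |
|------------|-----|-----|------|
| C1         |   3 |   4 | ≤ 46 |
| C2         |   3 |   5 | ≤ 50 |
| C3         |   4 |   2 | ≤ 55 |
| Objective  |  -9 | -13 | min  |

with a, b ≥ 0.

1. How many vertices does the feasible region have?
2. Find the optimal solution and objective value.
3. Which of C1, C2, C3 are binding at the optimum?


1. 5
2. a = 10, b = 4, z = -142
3. C1, C2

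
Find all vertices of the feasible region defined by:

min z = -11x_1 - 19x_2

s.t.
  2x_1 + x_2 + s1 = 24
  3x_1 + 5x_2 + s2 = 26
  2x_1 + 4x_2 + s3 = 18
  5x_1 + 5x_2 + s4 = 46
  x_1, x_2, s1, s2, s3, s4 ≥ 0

(0, 0), (8.667, 0), (7, 1), (0, 4.5)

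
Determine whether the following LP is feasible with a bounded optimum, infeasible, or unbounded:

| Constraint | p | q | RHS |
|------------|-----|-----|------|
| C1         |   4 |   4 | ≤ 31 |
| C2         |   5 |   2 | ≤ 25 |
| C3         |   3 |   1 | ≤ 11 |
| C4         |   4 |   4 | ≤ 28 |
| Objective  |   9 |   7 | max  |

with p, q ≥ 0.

Feasible with a bounded optimal solution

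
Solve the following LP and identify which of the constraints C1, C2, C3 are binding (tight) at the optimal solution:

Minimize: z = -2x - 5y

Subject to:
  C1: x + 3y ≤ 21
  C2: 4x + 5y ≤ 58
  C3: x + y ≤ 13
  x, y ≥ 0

At x = 9, y = 4, compute slack b - a·x for each constraint:
  C1: 21 − 21 = 0  (binding)
  C2: 58 − 56 = 2  (slack)
  C3: 13 − 13 = 0  (binding)

Optimal: x = 9, y = 4
Binding: C1, C3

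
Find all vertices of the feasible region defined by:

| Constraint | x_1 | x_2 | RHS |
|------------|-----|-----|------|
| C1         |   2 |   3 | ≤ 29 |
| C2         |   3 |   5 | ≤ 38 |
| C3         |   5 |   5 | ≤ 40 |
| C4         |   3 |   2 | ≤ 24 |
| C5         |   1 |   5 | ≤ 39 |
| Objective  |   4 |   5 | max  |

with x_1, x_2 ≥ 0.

(0, 0), (8, 0), (1, 7), (0, 7.6)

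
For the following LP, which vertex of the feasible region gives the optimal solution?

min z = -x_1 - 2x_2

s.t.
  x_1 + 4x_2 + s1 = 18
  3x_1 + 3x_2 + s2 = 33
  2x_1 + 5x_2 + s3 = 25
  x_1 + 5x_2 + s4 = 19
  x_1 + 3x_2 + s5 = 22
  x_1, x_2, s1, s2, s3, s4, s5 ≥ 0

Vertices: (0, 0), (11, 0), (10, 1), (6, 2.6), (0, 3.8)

Evaluate the objective at each vertex of the feasible region:
  z(0, 0) = 0
  z(11, 0) = -11
  z(10, 1) = -12  ←
  z(6, 2.6) = -11.2
  z(0, 3.8) = -7.6
The minimum is at x_1 = 10, x_2 = 1.

(10, 1)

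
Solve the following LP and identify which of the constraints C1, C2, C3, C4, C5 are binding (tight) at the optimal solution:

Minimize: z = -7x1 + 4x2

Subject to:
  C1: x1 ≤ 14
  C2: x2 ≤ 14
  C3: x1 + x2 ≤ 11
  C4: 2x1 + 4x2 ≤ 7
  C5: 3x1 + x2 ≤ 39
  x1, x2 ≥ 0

At x1 = 3.5, x2 = 0, compute slack b - a·x for each constraint:
  C1: 14 − 3.5 = 10.5  (slack)
  C2: 14 − 0 = 14  (slack)
  C3: 11 − 3.5 = 7.5  (slack)
  C4: 7 − 7 = 0  (binding)
  C5: 39 − 10.5 = 28.5  (slack)

Optimal: x1 = 3.5, x2 = 0
Binding: C4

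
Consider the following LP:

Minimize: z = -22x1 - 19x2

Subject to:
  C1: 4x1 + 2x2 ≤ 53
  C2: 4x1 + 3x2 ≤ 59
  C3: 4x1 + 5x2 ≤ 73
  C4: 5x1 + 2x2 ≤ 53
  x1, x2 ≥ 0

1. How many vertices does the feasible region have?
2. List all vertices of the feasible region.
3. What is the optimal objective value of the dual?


1. 4
2. (0, 0), (10.6, 0), (7, 9), (0, 14.6)
3. -325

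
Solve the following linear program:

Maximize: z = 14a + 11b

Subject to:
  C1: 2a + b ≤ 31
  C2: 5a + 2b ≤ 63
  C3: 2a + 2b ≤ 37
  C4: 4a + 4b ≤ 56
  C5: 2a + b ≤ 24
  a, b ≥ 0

Evaluate the objective at each vertex of the feasible region:
  z(0, 0) = 0
  z(12, 0) = 168
  z(10, 4) = 184  ←
  z(0, 14) = 154
The maximum is at a = 10, b = 4.

a = 10, b = 4, z = 184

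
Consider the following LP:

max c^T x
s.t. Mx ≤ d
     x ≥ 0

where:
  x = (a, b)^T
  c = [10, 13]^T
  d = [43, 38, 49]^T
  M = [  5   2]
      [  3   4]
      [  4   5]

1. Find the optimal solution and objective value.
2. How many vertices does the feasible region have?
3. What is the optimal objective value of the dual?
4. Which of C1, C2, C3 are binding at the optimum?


1. a = 6, b = 5, z = 125
2. 5
3. 125
4. C2, C3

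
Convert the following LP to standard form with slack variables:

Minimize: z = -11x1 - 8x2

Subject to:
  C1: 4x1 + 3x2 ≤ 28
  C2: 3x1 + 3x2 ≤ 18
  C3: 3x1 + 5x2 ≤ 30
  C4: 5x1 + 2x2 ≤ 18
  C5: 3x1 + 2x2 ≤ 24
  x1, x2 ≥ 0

min z = -11x1 - 8x2

s.t.
  4x1 + 3x2 + s1 = 28
  3x1 + 3x2 + s2 = 18
  3x1 + 5x2 + s3 = 30
  5x1 + 2x2 + s4 = 18
  3x1 + 2x2 + s5 = 24
  x1, x2, s1, s2, s3, s4, s5 ≥ 0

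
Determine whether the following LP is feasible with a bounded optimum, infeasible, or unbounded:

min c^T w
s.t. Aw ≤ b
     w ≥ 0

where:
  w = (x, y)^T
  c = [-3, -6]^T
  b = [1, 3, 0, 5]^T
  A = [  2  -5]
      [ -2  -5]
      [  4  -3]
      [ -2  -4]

Unbounded (objective can decrease without bound)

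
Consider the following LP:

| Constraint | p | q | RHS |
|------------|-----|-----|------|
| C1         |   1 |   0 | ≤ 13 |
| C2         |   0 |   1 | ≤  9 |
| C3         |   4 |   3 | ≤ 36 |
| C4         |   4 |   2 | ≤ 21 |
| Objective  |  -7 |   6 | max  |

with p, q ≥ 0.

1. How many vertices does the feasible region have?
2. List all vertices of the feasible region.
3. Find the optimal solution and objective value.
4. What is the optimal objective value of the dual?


1. 4
2. (0, 0), (5.25, 0), (0.75, 9), (0, 9)
3. p = 0, q = 9, z = 54
4. 54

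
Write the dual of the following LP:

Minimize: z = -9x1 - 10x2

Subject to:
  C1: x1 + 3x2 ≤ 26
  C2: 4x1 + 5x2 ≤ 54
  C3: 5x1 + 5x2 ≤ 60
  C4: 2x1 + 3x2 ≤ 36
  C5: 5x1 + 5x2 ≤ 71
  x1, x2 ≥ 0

Primal min cᵀx s.t. Ax ≤ b, x ≥ 0  →  Dual max −bᵀy s.t. Aᵀy ≥ −c, y ≥ 0.

Maximize: z = -26y1 - 54y2 - 60y3 - 36y4 - 71y5

Subject to:
  y1 + 4y2 + 5y3 + 2y4 + 5y5 ≥ 9
  3y1 + 5y2 + 5y3 + 3y4 + 5y5 ≥ 10
  y1, y2, y3, y4, y5 ≥ 0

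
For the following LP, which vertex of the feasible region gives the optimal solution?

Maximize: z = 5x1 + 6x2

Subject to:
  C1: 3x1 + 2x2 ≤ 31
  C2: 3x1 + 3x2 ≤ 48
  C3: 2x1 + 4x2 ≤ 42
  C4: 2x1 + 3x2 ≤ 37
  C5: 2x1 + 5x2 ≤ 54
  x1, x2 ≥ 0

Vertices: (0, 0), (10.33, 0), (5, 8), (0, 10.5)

Evaluate the objective at each vertex of the feasible region:
  z(0, 0) = 0
  z(10.33, 0) = 51.67
  z(5, 8) = 73  ←
  z(0, 10.5) = 63
The maximum is at x1 = 5, x2 = 8.

(5, 8)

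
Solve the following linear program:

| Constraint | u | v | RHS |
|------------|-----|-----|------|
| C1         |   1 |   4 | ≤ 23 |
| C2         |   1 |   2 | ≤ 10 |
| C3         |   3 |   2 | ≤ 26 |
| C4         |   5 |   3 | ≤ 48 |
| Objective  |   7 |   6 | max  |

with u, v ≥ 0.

Evaluate the objective at each vertex of the feasible region:
  z(0, 0) = 0
  z(8.667, 0) = 60.67
  z(8, 1) = 62  ←
  z(0, 5) = 30
The maximum is at u = 8, v = 1.

u = 8, v = 1, z = 62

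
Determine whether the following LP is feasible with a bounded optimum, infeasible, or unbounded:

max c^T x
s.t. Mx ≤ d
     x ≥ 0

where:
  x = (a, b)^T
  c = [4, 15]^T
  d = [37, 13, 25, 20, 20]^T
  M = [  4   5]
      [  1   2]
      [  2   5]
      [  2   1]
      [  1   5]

Feasible with a bounded optimal solution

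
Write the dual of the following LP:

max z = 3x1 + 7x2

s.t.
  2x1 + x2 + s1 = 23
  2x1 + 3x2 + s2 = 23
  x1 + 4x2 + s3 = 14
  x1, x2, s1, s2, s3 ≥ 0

Primal max cᵀx s.t. Ax ≤ b, x ≥ 0  →  Dual min bᵀy s.t. Aᵀy ≥ c, y ≥ 0.

Minimize: z = 23y1 + 23y2 + 14y3

Subject to:
  2y1 + 2y2 + y3 ≥ 3
  y1 + 3y2 + 4y3 ≥ 7
  y1, y2, y3 ≥ 0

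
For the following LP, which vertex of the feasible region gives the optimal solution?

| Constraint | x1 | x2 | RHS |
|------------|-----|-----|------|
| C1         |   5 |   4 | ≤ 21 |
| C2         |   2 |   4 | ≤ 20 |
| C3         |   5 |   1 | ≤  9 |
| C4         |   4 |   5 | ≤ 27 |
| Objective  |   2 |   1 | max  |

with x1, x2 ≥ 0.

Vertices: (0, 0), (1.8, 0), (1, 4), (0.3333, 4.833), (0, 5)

Evaluate the objective at each vertex of the feasible region:
  z(0, 0) = 0
  z(1.8, 0) = 3.6
  z(1, 4) = 6  ←
  z(0.3333, 4.833) = 5.5
  z(0, 5) = 5
The maximum is at x1 = 1, x2 = 4.

(1, 4)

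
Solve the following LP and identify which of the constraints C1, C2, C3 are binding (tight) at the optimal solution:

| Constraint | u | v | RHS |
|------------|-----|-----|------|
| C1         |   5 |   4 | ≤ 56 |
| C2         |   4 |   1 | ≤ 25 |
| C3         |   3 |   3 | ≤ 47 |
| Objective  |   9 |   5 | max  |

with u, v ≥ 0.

At u = 4, v = 9, compute slack b - a·x for each constraint:
  C1: 56 − 56 = 0  (binding)
  C2: 25 − 25 = 0  (binding)
  C3: 47 − 39 = 8  (slack)

Optimal: u = 4, v = 9
Binding: C1, C2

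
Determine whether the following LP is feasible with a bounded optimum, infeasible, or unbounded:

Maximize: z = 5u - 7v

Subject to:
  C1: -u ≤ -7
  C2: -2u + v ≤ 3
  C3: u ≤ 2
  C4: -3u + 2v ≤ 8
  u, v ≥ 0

Infeasible (no feasible solution exists)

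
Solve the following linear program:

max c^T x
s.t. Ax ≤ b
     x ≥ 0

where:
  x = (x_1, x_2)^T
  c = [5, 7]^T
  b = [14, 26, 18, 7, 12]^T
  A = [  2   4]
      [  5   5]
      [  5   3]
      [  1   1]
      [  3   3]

Evaluate the objective at each vertex of the feasible region:
  z(0, 0) = 0
  z(3.6, 0) = 18
  z(3, 1) = 22
  z(1, 3) = 26  ←
  z(0, 3.5) = 24.5
The maximum is at x_1 = 1, x_2 = 3.

x_1 = 1, x_2 = 3, z = 26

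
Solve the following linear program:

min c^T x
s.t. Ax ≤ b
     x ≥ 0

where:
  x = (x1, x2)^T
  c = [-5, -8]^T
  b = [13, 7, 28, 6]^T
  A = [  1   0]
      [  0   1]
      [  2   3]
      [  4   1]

Evaluate the objective at each vertex of the feasible region:
  z(0, 0) = 0
  z(1.5, 0) = -7.5
  z(0, 6) = -48  ←
The minimum is at x1 = 0, x2 = 6.

x1 = 0, x2 = 6, z = -48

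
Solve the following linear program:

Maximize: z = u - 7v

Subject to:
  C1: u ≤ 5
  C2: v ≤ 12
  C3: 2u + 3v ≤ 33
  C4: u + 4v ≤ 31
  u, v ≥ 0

Evaluate the objective at each vertex of the feasible region:
  z(0, 0) = 0
  z(5, 0) = 5  ←
  z(5, 6.5) = -40.5
  z(0, 7.75) = -54.25
The maximum is at u = 5, v = 0.

u = 5, v = 0, z = 5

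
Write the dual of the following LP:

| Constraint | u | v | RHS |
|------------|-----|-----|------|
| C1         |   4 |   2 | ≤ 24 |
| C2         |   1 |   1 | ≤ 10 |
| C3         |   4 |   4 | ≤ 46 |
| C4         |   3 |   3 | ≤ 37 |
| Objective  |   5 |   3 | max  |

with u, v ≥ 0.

Primal max cᵀx s.t. Ax ≤ b, x ≥ 0  →  Dual min bᵀy s.t. Aᵀy ≥ c, y ≥ 0.

Minimize: z = 24y1 + 10y2 + 46y3 + 37y4

Subject to:
  4y1 + y2 + 4y3 + 3y4 ≥ 5
  2y1 + y2 + 4y3 + 3y4 ≥ 3
  y1, y2, y3, y4 ≥ 0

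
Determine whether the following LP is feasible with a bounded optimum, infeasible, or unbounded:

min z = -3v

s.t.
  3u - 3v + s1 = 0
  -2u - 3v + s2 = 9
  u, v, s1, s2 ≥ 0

Unbounded (objective can decrease without bound)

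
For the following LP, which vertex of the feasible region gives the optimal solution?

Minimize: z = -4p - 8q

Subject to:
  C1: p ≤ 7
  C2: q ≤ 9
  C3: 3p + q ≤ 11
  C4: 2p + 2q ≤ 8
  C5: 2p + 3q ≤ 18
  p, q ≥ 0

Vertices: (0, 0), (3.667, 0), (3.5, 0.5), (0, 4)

Evaluate the objective at each vertex of the feasible region:
  z(0, 0) = 0
  z(3.667, 0) = -14.67
  z(3.5, 0.5) = -18
  z(0, 4) = -32  ←
The minimum is at p = 0, q = 4.

(0, 4)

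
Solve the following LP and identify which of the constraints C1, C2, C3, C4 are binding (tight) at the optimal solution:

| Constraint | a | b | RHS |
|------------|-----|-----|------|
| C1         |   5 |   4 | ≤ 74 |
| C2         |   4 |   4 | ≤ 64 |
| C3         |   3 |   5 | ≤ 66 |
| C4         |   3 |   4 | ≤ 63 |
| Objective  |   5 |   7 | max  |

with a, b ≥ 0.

At a = 7, b = 9, compute slack b - a·x for each constraint:
  C1: 74 − 71 = 3  (slack)
  C2: 64 − 64 = 0  (binding)
  C3: 66 − 66 = 0  (binding)
  C4: 63 − 57 = 6  (slack)

Optimal: a = 7, b = 9
Binding: C2, C3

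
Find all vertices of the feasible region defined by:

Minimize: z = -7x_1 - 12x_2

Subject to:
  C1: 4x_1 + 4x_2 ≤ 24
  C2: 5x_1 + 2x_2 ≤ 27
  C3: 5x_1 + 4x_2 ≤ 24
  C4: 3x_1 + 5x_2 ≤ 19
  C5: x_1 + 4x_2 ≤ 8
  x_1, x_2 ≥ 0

(0, 0), (4.8, 0), (4, 1), (0, 2)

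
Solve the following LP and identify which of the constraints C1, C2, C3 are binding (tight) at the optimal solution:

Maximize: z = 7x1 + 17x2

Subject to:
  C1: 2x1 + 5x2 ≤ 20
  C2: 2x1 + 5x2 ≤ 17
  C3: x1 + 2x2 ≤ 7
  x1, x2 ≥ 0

At x1 = 1, x2 = 3, compute slack b - a·x for each constraint:
  C1: 20 − 17 = 3  (slack)
  C2: 17 − 17 = 0  (binding)
  C3: 7 − 7 = 0  (binding)

Optimal: x1 = 1, x2 = 3
Binding: C2, C3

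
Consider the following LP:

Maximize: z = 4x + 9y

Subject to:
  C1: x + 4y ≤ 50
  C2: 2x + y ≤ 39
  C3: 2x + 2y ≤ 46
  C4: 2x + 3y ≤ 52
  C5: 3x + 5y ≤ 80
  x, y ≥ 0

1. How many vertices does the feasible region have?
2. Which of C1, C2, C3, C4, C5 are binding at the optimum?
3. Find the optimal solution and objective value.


1. 5
2. C1, C5
3. x = 10, y = 10, z = 130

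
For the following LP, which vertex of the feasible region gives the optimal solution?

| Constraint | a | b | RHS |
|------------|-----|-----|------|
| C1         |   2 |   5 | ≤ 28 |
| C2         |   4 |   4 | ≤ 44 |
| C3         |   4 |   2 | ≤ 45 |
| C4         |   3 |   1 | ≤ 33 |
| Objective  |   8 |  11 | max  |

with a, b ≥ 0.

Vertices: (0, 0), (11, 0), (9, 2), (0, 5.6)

Evaluate the objective at each vertex of the feasible region:
  z(0, 0) = 0
  z(11, 0) = 88
  z(9, 2) = 94  ←
  z(0, 5.6) = 61.6
The maximum is at a = 9, b = 2.

(9, 2)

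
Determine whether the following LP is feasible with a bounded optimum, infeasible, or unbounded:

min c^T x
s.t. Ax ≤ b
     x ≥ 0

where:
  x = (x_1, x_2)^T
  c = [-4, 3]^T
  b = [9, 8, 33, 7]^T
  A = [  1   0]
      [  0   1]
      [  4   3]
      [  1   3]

Feasible with a bounded optimal solution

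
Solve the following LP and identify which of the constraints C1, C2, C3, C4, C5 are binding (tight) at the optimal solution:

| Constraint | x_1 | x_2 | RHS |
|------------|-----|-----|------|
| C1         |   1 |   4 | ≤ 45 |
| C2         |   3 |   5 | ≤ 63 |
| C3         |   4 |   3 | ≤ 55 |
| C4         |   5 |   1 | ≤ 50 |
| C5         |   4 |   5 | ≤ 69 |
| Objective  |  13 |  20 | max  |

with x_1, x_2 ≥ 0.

At x_1 = 6, x_2 = 9, compute slack b - a·x for each constraint:
  C1: 45 − 42 = 3  (slack)
  C2: 63 − 63 = 0  (binding)
  C3: 55 − 51 = 4  (slack)
  C4: 50 − 39 = 11  (slack)
  C5: 69 − 69 = 0  (binding)

Optimal: x_1 = 6, x_2 = 9
Binding: C2, C5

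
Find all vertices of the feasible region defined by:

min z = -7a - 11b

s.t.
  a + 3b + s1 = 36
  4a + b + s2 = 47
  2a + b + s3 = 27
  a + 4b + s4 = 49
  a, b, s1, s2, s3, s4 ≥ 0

(0, 0), (11.75, 0), (10, 7), (9, 9), (0, 12)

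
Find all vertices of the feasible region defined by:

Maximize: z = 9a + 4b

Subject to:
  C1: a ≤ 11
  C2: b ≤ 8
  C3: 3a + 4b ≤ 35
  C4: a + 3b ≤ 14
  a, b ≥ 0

(0, 0), (11, 0), (11, 0.5), (9.8, 1.4), (0, 4.667)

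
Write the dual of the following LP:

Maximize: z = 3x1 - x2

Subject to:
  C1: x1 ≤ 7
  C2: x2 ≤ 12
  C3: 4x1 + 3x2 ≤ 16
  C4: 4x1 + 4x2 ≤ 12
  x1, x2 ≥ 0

Primal max cᵀx s.t. Ax ≤ b, x ≥ 0  →  Dual min bᵀy s.t. Aᵀy ≥ c, y ≥ 0.

Minimize: z = 7y1 + 12y2 + 16y3 + 12y4

Subject to:
  y1 + 4y3 + 4y4 ≥ 3
  y2 + 3y3 + 4y4 ≥ -1
  y1, y2, y3, y4 ≥ 0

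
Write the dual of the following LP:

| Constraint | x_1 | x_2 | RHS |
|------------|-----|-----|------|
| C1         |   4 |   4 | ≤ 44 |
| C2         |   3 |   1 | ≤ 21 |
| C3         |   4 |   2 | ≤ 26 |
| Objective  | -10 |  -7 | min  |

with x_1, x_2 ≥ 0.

Primal min cᵀx s.t. Ax ≤ b, x ≥ 0  →  Dual max −bᵀy s.t. Aᵀy ≥ −c, y ≥ 0.

Maximize: z = -44y1 - 21y2 - 26y3

Subject to:
  4y1 + 3y2 + 4y3 ≥ 10
  4y1 + y2 + 2y3 ≥ 7
  y1, y2, y3 ≥ 0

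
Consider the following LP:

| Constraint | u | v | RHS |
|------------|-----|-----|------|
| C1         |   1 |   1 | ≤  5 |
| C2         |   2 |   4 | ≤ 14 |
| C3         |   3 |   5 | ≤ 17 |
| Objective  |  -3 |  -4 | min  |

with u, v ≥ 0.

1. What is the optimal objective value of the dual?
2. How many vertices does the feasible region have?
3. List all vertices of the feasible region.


1. -16
2. 4
3. (0, 0), (5, 0), (4, 1), (0, 3.4)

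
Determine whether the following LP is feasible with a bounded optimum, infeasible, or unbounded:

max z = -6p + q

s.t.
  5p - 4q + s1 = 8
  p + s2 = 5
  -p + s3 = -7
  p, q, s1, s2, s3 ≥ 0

Infeasible (no feasible solution exists)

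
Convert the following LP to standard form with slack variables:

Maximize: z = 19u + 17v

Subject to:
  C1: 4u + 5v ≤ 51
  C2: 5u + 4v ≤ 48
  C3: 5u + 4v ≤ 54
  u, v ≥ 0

max z = 19u + 17v

s.t.
  4u + 5v + s1 = 51
  5u + 4v + s2 = 48
  5u + 4v + s3 = 54
  u, v, s1, s2, s3 ≥ 0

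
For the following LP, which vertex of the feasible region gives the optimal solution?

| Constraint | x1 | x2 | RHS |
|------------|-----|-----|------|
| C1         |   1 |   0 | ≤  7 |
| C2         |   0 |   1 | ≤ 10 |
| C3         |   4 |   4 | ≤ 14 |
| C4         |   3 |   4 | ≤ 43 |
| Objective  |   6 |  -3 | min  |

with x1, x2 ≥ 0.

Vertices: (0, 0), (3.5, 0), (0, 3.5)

Evaluate the objective at each vertex of the feasible region:
  z(0, 0) = 0
  z(3.5, 0) = 21
  z(0, 3.5) = -10.5  ←
The minimum is at x1 = 0, x2 = 3.5.

(0, 3.5)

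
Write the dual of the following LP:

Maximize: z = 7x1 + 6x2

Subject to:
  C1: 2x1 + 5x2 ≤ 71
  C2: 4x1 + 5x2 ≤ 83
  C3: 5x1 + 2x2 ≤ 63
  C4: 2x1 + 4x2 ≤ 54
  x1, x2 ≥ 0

Primal max cᵀx s.t. Ax ≤ b, x ≥ 0  →  Dual min bᵀy s.t. Aᵀy ≥ c, y ≥ 0.

Minimize: z = 71y1 + 83y2 + 63y3 + 54y4

Subject to:
  2y1 + 4y2 + 5y3 + 2y4 ≥ 7
  5y1 + 5y2 + 2y3 + 4y4 ≥ 6
  y1, y2, y3, y4 ≥ 0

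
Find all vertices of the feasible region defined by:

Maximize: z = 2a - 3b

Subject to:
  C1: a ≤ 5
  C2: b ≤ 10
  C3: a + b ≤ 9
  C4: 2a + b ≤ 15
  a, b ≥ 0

(0, 0), (5, 0), (5, 4), (0, 9)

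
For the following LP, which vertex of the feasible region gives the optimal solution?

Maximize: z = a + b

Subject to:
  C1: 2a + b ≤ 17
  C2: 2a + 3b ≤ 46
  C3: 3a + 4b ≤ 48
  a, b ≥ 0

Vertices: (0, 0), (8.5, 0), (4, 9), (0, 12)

Evaluate the objective at each vertex of the feasible region:
  z(0, 0) = 0
  z(8.5, 0) = 8.5
  z(4, 9) = 13  ←
  z(0, 12) = 12
The maximum is at a = 4, b = 9.

(4, 9)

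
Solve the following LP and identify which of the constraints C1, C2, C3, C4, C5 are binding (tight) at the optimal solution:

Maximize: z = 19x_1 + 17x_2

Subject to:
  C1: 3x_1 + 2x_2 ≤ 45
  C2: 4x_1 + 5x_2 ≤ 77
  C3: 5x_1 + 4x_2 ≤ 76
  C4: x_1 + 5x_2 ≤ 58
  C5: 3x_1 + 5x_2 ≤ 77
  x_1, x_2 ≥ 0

At x_1 = 8, x_2 = 9, compute slack b - a·x for each constraint:
  C1: 45 − 42 = 3  (slack)
  C2: 77 − 77 = 0  (binding)
  C3: 76 − 76 = 0  (binding)
  C4: 58 − 53 = 5  (slack)
  C5: 77 − 69 = 8  (slack)

Optimal: x_1 = 8, x_2 = 9
Binding: C2, C3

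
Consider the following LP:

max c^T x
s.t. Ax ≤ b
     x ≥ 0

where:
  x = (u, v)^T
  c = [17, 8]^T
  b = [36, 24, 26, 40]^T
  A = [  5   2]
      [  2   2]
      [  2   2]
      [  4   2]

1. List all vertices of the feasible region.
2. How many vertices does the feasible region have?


1. (0, 0), (7.2, 0), (4, 8), (0, 12)
2. 4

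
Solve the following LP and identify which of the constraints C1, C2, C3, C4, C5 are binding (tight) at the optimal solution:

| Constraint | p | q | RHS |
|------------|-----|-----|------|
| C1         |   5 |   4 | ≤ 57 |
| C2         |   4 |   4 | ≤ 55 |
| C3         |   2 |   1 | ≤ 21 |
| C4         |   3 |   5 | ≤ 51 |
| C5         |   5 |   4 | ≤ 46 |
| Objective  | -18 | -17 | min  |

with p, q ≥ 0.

At p = 2, q = 9, compute slack b - a·x for each constraint:
  C1: 57 − 46 = 11  (slack)
  C2: 55 − 44 = 11  (slack)
  C3: 21 − 13 = 8  (slack)
  C4: 51 − 51 = 0  (binding)
  C5: 46 − 46 = 0  (binding)

Optimal: p = 2, q = 9
Binding: C4, C5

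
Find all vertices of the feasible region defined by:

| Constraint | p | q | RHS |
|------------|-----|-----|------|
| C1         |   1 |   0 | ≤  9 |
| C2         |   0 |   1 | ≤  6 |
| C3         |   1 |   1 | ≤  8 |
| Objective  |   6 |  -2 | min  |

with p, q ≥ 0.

(0, 0), (8, 0), (2, 6), (0, 6)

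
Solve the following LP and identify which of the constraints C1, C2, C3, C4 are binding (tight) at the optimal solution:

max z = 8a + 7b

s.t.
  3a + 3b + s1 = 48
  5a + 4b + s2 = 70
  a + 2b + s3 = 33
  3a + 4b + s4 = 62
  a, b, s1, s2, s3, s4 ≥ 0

At a = 6, b = 10, compute slack b - a·x for each constraint:
  C1: 48 − 48 = 0  (binding)
  C2: 70 − 70 = 0  (binding)
  C3: 33 − 26 = 7  (slack)
  C4: 62 − 58 = 4  (slack)

Optimal: a = 6, b = 10
Binding: C1, C2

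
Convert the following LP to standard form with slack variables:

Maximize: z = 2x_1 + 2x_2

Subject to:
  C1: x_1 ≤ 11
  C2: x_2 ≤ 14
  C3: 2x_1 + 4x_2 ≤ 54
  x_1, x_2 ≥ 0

max z = 2x_1 + 2x_2

s.t.
  x_1 + s1 = 11
  x_2 + s2 = 14
  2x_1 + 4x_2 + s3 = 54
  x_1, x_2, s1, s2, s3 ≥ 0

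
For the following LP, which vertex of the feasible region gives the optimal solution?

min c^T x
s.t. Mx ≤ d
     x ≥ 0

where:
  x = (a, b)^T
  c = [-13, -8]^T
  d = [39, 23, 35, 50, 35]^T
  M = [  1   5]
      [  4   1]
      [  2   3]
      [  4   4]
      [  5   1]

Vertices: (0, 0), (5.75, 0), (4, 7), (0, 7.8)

Evaluate the objective at each vertex of the feasible region:
  z(0, 0) = 0
  z(5.75, 0) = -74.75
  z(4, 7) = -108  ←
  z(0, 7.8) = -62.4
The minimum is at a = 4, b = 7.

(4, 7)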